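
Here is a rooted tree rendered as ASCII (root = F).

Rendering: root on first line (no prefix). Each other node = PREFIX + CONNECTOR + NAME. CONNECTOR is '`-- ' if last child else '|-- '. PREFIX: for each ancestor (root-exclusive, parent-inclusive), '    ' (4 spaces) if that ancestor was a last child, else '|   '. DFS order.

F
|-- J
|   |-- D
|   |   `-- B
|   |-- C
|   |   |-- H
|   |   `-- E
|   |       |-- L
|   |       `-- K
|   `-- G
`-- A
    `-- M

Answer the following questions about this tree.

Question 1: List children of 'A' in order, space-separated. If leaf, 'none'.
Node A's children (from adjacency): M

Answer: M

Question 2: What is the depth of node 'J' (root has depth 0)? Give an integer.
Path from root to J: F -> J
Depth = number of edges = 1

Answer: 1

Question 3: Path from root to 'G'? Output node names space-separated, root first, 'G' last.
Answer: F J G

Derivation:
Walk down from root: F -> J -> G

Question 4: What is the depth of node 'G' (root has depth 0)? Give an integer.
Answer: 2

Derivation:
Path from root to G: F -> J -> G
Depth = number of edges = 2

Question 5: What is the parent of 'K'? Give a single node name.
Answer: E

Derivation:
Scan adjacency: K appears as child of E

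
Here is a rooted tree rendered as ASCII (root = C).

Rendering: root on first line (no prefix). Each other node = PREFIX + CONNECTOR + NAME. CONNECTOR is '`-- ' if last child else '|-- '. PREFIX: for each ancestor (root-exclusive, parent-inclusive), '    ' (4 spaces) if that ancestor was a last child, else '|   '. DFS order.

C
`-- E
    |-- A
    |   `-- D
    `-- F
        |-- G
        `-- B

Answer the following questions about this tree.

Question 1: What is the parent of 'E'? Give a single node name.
Answer: C

Derivation:
Scan adjacency: E appears as child of C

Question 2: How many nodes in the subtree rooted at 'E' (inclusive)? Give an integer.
Answer: 6

Derivation:
Subtree rooted at E contains: A, B, D, E, F, G
Count = 6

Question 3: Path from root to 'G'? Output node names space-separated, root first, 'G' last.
Answer: C E F G

Derivation:
Walk down from root: C -> E -> F -> G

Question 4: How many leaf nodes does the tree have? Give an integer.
Answer: 3

Derivation:
Leaves (nodes with no children): B, D, G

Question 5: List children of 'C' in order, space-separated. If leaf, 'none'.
Answer: E

Derivation:
Node C's children (from adjacency): E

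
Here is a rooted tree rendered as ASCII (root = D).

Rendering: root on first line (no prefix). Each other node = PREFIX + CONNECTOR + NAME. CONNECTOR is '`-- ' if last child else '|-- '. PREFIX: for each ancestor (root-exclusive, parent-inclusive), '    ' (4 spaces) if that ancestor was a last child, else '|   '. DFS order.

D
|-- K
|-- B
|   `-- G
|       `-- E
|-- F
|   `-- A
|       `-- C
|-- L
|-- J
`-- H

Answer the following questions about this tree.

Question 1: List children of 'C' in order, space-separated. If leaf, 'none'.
Answer: none

Derivation:
Node C's children (from adjacency): (leaf)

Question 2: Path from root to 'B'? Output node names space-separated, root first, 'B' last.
Answer: D B

Derivation:
Walk down from root: D -> B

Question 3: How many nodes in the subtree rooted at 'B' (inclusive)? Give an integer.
Answer: 3

Derivation:
Subtree rooted at B contains: B, E, G
Count = 3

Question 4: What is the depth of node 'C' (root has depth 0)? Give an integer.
Path from root to C: D -> F -> A -> C
Depth = number of edges = 3

Answer: 3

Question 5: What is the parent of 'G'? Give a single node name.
Answer: B

Derivation:
Scan adjacency: G appears as child of B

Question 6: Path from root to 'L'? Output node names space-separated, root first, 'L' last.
Walk down from root: D -> L

Answer: D L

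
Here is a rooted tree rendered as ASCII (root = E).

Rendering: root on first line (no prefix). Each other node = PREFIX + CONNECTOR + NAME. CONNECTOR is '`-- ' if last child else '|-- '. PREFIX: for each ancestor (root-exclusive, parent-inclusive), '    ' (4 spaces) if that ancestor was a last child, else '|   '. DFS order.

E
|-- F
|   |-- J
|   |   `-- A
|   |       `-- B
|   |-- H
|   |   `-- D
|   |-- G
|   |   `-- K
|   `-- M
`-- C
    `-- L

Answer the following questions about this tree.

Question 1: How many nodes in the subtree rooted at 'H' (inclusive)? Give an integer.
Answer: 2

Derivation:
Subtree rooted at H contains: D, H
Count = 2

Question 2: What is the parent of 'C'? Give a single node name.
Answer: E

Derivation:
Scan adjacency: C appears as child of E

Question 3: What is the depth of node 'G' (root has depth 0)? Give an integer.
Path from root to G: E -> F -> G
Depth = number of edges = 2

Answer: 2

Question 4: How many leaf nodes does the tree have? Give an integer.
Leaves (nodes with no children): B, D, K, L, M

Answer: 5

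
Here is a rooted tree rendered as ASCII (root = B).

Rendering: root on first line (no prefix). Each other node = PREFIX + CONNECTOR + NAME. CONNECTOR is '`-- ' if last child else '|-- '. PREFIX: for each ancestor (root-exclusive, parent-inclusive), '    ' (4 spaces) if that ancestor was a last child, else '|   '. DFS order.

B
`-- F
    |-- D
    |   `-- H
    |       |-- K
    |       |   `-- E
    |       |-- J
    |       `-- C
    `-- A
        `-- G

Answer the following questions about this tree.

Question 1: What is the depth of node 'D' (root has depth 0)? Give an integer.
Path from root to D: B -> F -> D
Depth = number of edges = 2

Answer: 2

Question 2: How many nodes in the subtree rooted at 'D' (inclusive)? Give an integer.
Answer: 6

Derivation:
Subtree rooted at D contains: C, D, E, H, J, K
Count = 6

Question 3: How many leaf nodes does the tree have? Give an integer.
Leaves (nodes with no children): C, E, G, J

Answer: 4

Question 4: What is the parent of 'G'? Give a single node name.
Scan adjacency: G appears as child of A

Answer: A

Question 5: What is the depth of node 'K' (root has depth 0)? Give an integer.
Answer: 4

Derivation:
Path from root to K: B -> F -> D -> H -> K
Depth = number of edges = 4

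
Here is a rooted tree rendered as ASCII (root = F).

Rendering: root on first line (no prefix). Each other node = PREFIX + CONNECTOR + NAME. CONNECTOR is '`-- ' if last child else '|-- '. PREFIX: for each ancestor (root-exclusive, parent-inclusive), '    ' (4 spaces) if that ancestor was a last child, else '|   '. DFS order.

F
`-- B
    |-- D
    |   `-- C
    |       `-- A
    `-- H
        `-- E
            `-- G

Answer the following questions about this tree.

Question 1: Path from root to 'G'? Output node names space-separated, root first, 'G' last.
Answer: F B H E G

Derivation:
Walk down from root: F -> B -> H -> E -> G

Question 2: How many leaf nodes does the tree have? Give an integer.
Answer: 2

Derivation:
Leaves (nodes with no children): A, G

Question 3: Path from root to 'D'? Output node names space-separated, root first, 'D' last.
Walk down from root: F -> B -> D

Answer: F B D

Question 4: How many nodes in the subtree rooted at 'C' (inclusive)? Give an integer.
Subtree rooted at C contains: A, C
Count = 2

Answer: 2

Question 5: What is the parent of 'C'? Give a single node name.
Answer: D

Derivation:
Scan adjacency: C appears as child of D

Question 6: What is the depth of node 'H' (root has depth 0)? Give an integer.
Answer: 2

Derivation:
Path from root to H: F -> B -> H
Depth = number of edges = 2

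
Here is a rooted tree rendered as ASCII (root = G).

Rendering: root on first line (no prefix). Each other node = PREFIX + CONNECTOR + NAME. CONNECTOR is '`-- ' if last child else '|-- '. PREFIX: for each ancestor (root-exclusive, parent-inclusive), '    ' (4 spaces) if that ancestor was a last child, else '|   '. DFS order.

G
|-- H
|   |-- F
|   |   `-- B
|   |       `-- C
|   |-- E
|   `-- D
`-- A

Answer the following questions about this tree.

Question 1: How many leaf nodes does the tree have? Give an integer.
Leaves (nodes with no children): A, C, D, E

Answer: 4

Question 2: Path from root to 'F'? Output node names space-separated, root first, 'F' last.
Answer: G H F

Derivation:
Walk down from root: G -> H -> F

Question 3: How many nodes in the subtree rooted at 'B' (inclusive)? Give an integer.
Answer: 2

Derivation:
Subtree rooted at B contains: B, C
Count = 2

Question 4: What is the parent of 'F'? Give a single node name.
Scan adjacency: F appears as child of H

Answer: H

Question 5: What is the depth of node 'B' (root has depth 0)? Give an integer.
Path from root to B: G -> H -> F -> B
Depth = number of edges = 3

Answer: 3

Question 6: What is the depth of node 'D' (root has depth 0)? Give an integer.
Answer: 2

Derivation:
Path from root to D: G -> H -> D
Depth = number of edges = 2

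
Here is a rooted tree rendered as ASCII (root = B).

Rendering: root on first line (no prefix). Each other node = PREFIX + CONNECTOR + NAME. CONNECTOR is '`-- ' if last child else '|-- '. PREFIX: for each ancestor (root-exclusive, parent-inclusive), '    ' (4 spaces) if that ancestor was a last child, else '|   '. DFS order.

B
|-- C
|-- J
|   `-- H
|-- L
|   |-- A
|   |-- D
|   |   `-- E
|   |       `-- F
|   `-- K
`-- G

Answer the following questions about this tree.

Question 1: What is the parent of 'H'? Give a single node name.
Answer: J

Derivation:
Scan adjacency: H appears as child of J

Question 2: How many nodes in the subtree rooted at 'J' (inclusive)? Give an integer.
Subtree rooted at J contains: H, J
Count = 2

Answer: 2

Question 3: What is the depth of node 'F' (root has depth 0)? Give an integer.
Path from root to F: B -> L -> D -> E -> F
Depth = number of edges = 4

Answer: 4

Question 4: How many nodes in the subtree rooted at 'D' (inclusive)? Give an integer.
Subtree rooted at D contains: D, E, F
Count = 3

Answer: 3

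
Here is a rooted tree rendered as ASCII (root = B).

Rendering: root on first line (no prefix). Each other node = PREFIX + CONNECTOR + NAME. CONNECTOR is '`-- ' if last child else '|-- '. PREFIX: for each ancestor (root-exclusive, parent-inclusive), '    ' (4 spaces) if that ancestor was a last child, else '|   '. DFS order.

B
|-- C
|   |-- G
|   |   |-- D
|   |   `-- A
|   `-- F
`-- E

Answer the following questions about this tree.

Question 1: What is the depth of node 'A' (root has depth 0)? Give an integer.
Path from root to A: B -> C -> G -> A
Depth = number of edges = 3

Answer: 3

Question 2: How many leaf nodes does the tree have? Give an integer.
Leaves (nodes with no children): A, D, E, F

Answer: 4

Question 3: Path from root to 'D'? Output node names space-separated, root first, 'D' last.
Walk down from root: B -> C -> G -> D

Answer: B C G D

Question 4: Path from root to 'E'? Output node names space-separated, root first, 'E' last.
Answer: B E

Derivation:
Walk down from root: B -> E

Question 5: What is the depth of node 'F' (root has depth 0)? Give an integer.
Answer: 2

Derivation:
Path from root to F: B -> C -> F
Depth = number of edges = 2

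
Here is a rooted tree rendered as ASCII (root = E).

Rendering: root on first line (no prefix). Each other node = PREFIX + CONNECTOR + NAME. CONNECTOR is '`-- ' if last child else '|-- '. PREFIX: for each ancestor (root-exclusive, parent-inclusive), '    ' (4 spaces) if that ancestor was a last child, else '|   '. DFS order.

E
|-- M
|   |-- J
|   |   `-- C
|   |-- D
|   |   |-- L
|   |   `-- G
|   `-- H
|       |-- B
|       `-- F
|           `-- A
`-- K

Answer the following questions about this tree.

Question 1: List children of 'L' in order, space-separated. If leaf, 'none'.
Answer: none

Derivation:
Node L's children (from adjacency): (leaf)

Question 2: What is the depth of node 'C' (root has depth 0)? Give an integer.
Answer: 3

Derivation:
Path from root to C: E -> M -> J -> C
Depth = number of edges = 3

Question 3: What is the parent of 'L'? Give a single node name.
Answer: D

Derivation:
Scan adjacency: L appears as child of D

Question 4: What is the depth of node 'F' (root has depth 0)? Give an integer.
Path from root to F: E -> M -> H -> F
Depth = number of edges = 3

Answer: 3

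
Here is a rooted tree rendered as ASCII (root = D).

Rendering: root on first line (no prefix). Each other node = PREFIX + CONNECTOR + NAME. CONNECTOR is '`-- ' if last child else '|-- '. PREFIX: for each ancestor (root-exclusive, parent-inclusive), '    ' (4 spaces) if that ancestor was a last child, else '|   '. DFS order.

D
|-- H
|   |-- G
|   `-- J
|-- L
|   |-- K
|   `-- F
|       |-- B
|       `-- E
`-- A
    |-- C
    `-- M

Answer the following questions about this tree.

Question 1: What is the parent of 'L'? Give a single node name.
Scan adjacency: L appears as child of D

Answer: D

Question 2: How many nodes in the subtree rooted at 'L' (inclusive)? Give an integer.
Subtree rooted at L contains: B, E, F, K, L
Count = 5

Answer: 5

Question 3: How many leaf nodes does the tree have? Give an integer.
Answer: 7

Derivation:
Leaves (nodes with no children): B, C, E, G, J, K, M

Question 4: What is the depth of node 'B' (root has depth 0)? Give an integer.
Answer: 3

Derivation:
Path from root to B: D -> L -> F -> B
Depth = number of edges = 3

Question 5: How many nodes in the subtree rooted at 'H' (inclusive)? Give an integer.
Answer: 3

Derivation:
Subtree rooted at H contains: G, H, J
Count = 3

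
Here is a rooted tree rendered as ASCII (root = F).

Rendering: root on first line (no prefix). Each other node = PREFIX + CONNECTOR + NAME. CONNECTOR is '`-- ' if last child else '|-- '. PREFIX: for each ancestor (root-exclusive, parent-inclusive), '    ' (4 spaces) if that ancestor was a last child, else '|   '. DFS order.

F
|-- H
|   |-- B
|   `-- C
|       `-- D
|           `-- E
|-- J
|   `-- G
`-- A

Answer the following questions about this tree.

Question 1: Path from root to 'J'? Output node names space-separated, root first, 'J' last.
Answer: F J

Derivation:
Walk down from root: F -> J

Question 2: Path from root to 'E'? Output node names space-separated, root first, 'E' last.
Answer: F H C D E

Derivation:
Walk down from root: F -> H -> C -> D -> E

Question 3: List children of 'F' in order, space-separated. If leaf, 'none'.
Answer: H J A

Derivation:
Node F's children (from adjacency): H, J, A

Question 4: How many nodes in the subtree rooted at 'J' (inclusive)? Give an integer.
Subtree rooted at J contains: G, J
Count = 2

Answer: 2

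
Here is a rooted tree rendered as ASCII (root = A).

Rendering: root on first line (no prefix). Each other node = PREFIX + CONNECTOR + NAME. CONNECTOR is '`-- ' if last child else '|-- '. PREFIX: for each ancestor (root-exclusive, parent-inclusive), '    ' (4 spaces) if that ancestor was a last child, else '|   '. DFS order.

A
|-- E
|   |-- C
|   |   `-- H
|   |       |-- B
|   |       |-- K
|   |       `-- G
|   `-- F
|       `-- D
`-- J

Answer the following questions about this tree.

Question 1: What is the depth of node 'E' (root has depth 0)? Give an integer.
Path from root to E: A -> E
Depth = number of edges = 1

Answer: 1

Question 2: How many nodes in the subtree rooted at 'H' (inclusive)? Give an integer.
Answer: 4

Derivation:
Subtree rooted at H contains: B, G, H, K
Count = 4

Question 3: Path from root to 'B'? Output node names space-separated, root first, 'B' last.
Walk down from root: A -> E -> C -> H -> B

Answer: A E C H B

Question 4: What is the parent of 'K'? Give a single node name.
Scan adjacency: K appears as child of H

Answer: H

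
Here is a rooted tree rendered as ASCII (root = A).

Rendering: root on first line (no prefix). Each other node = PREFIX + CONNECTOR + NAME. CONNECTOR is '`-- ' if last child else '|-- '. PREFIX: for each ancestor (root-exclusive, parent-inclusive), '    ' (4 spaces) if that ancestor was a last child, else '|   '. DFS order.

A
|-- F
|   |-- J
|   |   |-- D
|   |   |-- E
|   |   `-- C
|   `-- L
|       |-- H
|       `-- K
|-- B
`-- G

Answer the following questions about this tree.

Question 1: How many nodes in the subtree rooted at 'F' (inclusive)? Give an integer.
Answer: 8

Derivation:
Subtree rooted at F contains: C, D, E, F, H, J, K, L
Count = 8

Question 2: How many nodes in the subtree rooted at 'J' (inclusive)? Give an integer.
Subtree rooted at J contains: C, D, E, J
Count = 4

Answer: 4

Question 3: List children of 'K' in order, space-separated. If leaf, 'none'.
Node K's children (from adjacency): (leaf)

Answer: none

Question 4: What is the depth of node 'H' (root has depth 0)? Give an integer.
Answer: 3

Derivation:
Path from root to H: A -> F -> L -> H
Depth = number of edges = 3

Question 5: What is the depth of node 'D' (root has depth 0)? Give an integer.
Answer: 3

Derivation:
Path from root to D: A -> F -> J -> D
Depth = number of edges = 3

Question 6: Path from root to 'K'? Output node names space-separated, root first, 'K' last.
Walk down from root: A -> F -> L -> K

Answer: A F L K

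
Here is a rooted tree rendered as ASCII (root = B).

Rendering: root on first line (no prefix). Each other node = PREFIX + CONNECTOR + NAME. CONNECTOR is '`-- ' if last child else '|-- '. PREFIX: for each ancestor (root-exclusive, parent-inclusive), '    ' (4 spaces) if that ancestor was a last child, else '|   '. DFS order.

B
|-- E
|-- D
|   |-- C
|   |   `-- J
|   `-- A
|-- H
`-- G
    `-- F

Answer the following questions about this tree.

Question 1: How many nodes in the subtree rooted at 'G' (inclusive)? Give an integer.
Subtree rooted at G contains: F, G
Count = 2

Answer: 2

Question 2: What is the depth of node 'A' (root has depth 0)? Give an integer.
Answer: 2

Derivation:
Path from root to A: B -> D -> A
Depth = number of edges = 2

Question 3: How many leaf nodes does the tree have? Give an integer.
Leaves (nodes with no children): A, E, F, H, J

Answer: 5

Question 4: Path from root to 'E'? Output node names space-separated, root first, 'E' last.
Walk down from root: B -> E

Answer: B E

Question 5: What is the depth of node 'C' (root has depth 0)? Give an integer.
Answer: 2

Derivation:
Path from root to C: B -> D -> C
Depth = number of edges = 2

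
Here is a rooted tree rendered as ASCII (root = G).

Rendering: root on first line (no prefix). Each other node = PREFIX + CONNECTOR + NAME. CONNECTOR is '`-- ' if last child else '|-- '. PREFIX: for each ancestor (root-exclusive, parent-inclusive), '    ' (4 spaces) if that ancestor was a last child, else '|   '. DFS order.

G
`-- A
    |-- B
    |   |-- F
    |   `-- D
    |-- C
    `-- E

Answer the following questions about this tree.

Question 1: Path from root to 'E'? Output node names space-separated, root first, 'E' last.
Answer: G A E

Derivation:
Walk down from root: G -> A -> E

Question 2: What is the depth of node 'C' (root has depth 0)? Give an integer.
Answer: 2

Derivation:
Path from root to C: G -> A -> C
Depth = number of edges = 2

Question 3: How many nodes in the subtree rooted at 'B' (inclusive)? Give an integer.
Answer: 3

Derivation:
Subtree rooted at B contains: B, D, F
Count = 3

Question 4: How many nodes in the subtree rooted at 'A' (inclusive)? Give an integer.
Answer: 6

Derivation:
Subtree rooted at A contains: A, B, C, D, E, F
Count = 6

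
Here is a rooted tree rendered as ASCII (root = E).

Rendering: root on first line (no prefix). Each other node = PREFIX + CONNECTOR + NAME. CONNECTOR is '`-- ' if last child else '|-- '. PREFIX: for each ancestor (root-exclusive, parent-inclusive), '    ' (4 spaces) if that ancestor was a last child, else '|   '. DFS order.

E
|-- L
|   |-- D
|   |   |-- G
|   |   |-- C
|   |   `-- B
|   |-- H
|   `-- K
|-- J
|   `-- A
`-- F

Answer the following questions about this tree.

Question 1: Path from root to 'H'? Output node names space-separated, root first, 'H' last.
Answer: E L H

Derivation:
Walk down from root: E -> L -> H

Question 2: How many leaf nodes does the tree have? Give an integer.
Answer: 7

Derivation:
Leaves (nodes with no children): A, B, C, F, G, H, K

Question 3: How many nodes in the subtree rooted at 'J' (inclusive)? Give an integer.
Answer: 2

Derivation:
Subtree rooted at J contains: A, J
Count = 2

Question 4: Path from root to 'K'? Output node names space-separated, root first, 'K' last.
Walk down from root: E -> L -> K

Answer: E L K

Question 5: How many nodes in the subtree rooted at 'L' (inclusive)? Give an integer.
Answer: 7

Derivation:
Subtree rooted at L contains: B, C, D, G, H, K, L
Count = 7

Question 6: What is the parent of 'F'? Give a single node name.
Scan adjacency: F appears as child of E

Answer: E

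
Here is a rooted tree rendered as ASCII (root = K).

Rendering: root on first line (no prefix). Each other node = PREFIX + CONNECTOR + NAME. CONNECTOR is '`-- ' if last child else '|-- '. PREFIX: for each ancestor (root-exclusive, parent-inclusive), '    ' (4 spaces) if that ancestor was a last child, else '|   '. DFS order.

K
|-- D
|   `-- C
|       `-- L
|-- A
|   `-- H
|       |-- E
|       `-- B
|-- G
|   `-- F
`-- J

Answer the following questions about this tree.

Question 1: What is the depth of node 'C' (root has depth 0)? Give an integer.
Answer: 2

Derivation:
Path from root to C: K -> D -> C
Depth = number of edges = 2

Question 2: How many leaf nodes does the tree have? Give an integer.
Answer: 5

Derivation:
Leaves (nodes with no children): B, E, F, J, L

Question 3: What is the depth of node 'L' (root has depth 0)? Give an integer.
Answer: 3

Derivation:
Path from root to L: K -> D -> C -> L
Depth = number of edges = 3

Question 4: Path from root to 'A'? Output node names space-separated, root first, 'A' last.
Answer: K A

Derivation:
Walk down from root: K -> A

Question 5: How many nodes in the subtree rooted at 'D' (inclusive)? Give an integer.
Subtree rooted at D contains: C, D, L
Count = 3

Answer: 3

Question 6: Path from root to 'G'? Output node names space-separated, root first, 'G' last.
Answer: K G

Derivation:
Walk down from root: K -> G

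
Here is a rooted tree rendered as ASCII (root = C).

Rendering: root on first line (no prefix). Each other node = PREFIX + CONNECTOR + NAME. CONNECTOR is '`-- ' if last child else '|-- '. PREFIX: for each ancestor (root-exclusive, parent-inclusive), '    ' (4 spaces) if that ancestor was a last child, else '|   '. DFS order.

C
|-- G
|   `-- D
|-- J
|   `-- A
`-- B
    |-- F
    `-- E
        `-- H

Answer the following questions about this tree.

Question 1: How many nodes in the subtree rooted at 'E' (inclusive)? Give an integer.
Answer: 2

Derivation:
Subtree rooted at E contains: E, H
Count = 2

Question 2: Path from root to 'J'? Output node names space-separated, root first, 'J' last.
Answer: C J

Derivation:
Walk down from root: C -> J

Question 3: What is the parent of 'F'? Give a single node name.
Scan adjacency: F appears as child of B

Answer: B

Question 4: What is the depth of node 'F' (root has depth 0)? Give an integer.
Answer: 2

Derivation:
Path from root to F: C -> B -> F
Depth = number of edges = 2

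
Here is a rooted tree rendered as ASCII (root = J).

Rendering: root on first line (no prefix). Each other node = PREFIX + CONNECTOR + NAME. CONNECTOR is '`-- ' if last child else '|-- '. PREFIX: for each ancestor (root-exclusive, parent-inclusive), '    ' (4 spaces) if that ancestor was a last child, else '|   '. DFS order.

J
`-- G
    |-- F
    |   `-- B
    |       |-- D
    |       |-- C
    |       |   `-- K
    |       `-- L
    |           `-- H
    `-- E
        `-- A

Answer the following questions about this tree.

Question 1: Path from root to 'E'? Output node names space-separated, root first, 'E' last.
Answer: J G E

Derivation:
Walk down from root: J -> G -> E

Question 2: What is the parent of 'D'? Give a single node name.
Answer: B

Derivation:
Scan adjacency: D appears as child of B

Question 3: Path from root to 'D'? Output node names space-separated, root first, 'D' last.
Walk down from root: J -> G -> F -> B -> D

Answer: J G F B D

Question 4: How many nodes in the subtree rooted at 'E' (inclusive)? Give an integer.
Answer: 2

Derivation:
Subtree rooted at E contains: A, E
Count = 2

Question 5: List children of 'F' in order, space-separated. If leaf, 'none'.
Answer: B

Derivation:
Node F's children (from adjacency): B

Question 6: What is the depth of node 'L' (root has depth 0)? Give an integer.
Path from root to L: J -> G -> F -> B -> L
Depth = number of edges = 4

Answer: 4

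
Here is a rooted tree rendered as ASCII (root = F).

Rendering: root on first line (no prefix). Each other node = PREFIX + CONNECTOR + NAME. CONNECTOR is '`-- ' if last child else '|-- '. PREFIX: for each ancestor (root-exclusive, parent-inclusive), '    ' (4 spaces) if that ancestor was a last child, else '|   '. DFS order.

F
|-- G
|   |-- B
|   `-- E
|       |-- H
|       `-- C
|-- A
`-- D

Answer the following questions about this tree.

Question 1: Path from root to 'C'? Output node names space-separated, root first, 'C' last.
Answer: F G E C

Derivation:
Walk down from root: F -> G -> E -> C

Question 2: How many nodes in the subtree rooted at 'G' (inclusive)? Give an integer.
Answer: 5

Derivation:
Subtree rooted at G contains: B, C, E, G, H
Count = 5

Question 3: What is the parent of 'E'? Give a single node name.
Scan adjacency: E appears as child of G

Answer: G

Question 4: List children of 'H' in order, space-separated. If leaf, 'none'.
Answer: none

Derivation:
Node H's children (from adjacency): (leaf)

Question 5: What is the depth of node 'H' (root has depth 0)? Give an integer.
Answer: 3

Derivation:
Path from root to H: F -> G -> E -> H
Depth = number of edges = 3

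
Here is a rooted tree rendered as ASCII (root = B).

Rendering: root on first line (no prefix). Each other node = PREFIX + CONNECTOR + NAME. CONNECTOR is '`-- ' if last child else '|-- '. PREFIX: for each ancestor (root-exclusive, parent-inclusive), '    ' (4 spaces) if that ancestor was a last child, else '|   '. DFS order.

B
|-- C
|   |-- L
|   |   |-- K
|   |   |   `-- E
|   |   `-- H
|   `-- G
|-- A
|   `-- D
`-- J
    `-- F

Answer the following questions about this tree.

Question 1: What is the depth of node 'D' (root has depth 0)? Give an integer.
Answer: 2

Derivation:
Path from root to D: B -> A -> D
Depth = number of edges = 2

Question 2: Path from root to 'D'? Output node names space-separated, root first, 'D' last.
Answer: B A D

Derivation:
Walk down from root: B -> A -> D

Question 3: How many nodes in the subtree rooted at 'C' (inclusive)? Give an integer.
Answer: 6

Derivation:
Subtree rooted at C contains: C, E, G, H, K, L
Count = 6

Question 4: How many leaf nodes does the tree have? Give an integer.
Leaves (nodes with no children): D, E, F, G, H

Answer: 5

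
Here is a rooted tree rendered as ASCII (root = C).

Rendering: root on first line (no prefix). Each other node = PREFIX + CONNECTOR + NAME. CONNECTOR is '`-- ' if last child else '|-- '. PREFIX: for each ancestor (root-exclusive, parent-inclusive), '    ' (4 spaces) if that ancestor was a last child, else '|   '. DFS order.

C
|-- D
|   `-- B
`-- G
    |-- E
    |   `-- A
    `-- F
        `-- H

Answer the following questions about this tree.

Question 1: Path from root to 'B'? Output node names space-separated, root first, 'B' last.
Answer: C D B

Derivation:
Walk down from root: C -> D -> B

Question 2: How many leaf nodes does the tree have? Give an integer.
Leaves (nodes with no children): A, B, H

Answer: 3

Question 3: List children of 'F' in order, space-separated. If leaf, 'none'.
Answer: H

Derivation:
Node F's children (from adjacency): H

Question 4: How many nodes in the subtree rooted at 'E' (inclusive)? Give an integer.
Subtree rooted at E contains: A, E
Count = 2

Answer: 2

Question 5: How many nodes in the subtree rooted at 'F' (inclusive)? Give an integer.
Subtree rooted at F contains: F, H
Count = 2

Answer: 2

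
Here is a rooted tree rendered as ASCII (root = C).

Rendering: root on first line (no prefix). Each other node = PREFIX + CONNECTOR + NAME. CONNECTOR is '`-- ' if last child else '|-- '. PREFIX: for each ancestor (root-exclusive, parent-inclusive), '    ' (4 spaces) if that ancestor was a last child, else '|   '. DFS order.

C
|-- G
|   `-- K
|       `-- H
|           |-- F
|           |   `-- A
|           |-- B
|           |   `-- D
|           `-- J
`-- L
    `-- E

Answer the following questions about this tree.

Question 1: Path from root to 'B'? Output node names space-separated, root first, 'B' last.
Walk down from root: C -> G -> K -> H -> B

Answer: C G K H B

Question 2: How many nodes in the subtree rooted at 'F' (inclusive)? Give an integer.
Answer: 2

Derivation:
Subtree rooted at F contains: A, F
Count = 2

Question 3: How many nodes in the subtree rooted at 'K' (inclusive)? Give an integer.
Answer: 7

Derivation:
Subtree rooted at K contains: A, B, D, F, H, J, K
Count = 7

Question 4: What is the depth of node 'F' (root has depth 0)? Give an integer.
Path from root to F: C -> G -> K -> H -> F
Depth = number of edges = 4

Answer: 4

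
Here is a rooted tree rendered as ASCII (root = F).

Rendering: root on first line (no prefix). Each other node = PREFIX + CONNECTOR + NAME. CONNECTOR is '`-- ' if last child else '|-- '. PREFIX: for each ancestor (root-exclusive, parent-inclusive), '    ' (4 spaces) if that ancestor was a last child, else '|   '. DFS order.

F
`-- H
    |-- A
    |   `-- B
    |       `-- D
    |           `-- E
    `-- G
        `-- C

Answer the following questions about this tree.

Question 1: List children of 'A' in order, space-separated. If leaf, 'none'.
Node A's children (from adjacency): B

Answer: B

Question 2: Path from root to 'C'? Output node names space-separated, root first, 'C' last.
Walk down from root: F -> H -> G -> C

Answer: F H G C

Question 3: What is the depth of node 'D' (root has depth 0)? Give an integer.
Path from root to D: F -> H -> A -> B -> D
Depth = number of edges = 4

Answer: 4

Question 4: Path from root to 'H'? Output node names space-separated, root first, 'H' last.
Answer: F H

Derivation:
Walk down from root: F -> H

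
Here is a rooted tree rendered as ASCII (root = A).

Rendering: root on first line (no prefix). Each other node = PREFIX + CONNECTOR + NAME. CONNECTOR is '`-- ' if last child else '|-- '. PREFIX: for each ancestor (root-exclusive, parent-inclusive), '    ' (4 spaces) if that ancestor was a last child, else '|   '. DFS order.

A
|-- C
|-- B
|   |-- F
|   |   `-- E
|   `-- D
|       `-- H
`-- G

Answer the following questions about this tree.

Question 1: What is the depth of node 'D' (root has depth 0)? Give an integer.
Answer: 2

Derivation:
Path from root to D: A -> B -> D
Depth = number of edges = 2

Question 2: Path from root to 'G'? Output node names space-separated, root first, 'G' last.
Answer: A G

Derivation:
Walk down from root: A -> G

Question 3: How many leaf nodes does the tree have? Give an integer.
Answer: 4

Derivation:
Leaves (nodes with no children): C, E, G, H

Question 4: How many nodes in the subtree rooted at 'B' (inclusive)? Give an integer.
Answer: 5

Derivation:
Subtree rooted at B contains: B, D, E, F, H
Count = 5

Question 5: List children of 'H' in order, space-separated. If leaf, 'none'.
Answer: none

Derivation:
Node H's children (from adjacency): (leaf)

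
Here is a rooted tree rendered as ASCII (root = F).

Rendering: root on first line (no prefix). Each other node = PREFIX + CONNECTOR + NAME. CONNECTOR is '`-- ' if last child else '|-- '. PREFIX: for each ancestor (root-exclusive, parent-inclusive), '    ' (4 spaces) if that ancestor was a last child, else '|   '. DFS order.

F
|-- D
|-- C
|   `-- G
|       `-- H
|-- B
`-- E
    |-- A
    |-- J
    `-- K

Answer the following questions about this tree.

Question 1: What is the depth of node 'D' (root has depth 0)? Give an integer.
Answer: 1

Derivation:
Path from root to D: F -> D
Depth = number of edges = 1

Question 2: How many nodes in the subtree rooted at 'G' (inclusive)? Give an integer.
Answer: 2

Derivation:
Subtree rooted at G contains: G, H
Count = 2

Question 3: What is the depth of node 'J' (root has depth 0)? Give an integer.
Answer: 2

Derivation:
Path from root to J: F -> E -> J
Depth = number of edges = 2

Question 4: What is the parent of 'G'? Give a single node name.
Scan adjacency: G appears as child of C

Answer: C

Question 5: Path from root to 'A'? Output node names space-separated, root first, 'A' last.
Answer: F E A

Derivation:
Walk down from root: F -> E -> A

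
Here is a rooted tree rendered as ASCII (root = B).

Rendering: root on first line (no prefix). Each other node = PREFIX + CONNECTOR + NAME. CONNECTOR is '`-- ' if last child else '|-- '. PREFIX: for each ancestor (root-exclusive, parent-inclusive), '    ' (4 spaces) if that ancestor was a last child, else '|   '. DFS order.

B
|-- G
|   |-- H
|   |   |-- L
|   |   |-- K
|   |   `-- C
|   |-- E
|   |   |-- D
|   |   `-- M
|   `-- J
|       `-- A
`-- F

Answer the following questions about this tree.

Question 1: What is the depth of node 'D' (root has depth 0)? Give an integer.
Path from root to D: B -> G -> E -> D
Depth = number of edges = 3

Answer: 3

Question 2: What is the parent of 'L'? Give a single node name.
Scan adjacency: L appears as child of H

Answer: H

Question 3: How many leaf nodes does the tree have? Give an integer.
Leaves (nodes with no children): A, C, D, F, K, L, M

Answer: 7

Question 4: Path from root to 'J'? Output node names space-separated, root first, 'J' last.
Answer: B G J

Derivation:
Walk down from root: B -> G -> J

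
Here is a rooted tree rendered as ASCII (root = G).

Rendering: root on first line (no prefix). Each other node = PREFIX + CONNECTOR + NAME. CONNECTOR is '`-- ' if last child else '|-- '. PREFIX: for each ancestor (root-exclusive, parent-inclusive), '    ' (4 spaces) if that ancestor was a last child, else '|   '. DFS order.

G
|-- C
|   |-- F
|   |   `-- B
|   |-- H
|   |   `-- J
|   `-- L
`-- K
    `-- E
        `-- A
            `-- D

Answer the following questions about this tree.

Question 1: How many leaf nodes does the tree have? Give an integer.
Leaves (nodes with no children): B, D, J, L

Answer: 4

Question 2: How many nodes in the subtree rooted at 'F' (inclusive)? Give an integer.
Subtree rooted at F contains: B, F
Count = 2

Answer: 2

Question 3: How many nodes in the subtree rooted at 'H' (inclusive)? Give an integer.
Answer: 2

Derivation:
Subtree rooted at H contains: H, J
Count = 2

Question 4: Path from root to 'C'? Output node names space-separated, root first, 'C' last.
Answer: G C

Derivation:
Walk down from root: G -> C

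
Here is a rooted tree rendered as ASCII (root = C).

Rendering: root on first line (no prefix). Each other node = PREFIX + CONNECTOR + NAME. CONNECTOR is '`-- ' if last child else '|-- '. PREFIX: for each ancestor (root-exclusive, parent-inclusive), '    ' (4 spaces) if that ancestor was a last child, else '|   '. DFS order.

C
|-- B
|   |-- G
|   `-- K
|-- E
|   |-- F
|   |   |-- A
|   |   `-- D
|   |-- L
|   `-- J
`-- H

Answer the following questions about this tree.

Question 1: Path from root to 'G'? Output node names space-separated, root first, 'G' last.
Walk down from root: C -> B -> G

Answer: C B G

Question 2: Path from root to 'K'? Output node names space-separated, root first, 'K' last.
Answer: C B K

Derivation:
Walk down from root: C -> B -> K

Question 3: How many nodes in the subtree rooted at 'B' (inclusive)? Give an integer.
Answer: 3

Derivation:
Subtree rooted at B contains: B, G, K
Count = 3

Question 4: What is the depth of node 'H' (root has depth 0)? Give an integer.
Path from root to H: C -> H
Depth = number of edges = 1

Answer: 1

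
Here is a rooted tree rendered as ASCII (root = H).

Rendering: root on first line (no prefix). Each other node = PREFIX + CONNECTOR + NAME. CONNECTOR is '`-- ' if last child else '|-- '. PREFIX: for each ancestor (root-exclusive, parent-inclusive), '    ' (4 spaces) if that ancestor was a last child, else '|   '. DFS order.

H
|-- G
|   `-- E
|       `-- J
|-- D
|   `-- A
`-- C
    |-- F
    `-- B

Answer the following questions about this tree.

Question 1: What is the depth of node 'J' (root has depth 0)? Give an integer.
Answer: 3

Derivation:
Path from root to J: H -> G -> E -> J
Depth = number of edges = 3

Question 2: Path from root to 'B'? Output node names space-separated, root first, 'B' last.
Answer: H C B

Derivation:
Walk down from root: H -> C -> B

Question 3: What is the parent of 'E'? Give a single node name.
Answer: G

Derivation:
Scan adjacency: E appears as child of G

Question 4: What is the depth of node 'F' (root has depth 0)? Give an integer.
Path from root to F: H -> C -> F
Depth = number of edges = 2

Answer: 2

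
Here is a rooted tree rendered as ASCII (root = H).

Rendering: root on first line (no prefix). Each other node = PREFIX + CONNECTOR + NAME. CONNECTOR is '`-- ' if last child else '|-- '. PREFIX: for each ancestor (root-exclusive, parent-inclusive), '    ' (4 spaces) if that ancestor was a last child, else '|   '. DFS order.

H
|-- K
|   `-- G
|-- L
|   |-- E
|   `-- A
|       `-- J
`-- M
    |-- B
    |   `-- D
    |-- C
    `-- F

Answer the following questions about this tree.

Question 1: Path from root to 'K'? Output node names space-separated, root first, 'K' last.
Answer: H K

Derivation:
Walk down from root: H -> K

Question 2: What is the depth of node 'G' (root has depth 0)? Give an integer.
Answer: 2

Derivation:
Path from root to G: H -> K -> G
Depth = number of edges = 2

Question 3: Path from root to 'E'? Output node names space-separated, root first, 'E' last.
Answer: H L E

Derivation:
Walk down from root: H -> L -> E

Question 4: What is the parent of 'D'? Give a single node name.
Answer: B

Derivation:
Scan adjacency: D appears as child of B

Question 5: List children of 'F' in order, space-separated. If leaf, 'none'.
Node F's children (from adjacency): (leaf)

Answer: none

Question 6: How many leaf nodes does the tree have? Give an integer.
Answer: 6

Derivation:
Leaves (nodes with no children): C, D, E, F, G, J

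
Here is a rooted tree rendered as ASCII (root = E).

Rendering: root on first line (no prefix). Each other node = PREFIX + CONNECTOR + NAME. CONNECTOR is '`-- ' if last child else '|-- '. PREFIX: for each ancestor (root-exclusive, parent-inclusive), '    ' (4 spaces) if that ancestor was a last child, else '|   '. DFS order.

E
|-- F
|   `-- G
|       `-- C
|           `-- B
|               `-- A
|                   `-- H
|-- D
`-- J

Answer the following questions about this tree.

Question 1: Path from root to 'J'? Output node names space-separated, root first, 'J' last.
Walk down from root: E -> J

Answer: E J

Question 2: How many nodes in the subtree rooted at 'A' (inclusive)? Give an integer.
Subtree rooted at A contains: A, H
Count = 2

Answer: 2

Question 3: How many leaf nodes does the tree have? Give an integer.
Answer: 3

Derivation:
Leaves (nodes with no children): D, H, J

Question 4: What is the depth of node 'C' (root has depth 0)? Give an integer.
Path from root to C: E -> F -> G -> C
Depth = number of edges = 3

Answer: 3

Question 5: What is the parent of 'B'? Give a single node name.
Answer: C

Derivation:
Scan adjacency: B appears as child of C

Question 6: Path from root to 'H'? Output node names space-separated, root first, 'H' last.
Walk down from root: E -> F -> G -> C -> B -> A -> H

Answer: E F G C B A H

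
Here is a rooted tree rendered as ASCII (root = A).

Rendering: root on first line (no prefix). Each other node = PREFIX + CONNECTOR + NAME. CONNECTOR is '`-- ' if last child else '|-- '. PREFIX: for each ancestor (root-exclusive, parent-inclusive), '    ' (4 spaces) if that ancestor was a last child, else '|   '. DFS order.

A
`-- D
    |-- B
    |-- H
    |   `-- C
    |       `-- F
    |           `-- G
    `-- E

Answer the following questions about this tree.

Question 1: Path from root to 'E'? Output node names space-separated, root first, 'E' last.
Walk down from root: A -> D -> E

Answer: A D E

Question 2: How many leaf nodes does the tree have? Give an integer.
Answer: 3

Derivation:
Leaves (nodes with no children): B, E, G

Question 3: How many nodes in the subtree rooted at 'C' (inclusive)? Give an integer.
Answer: 3

Derivation:
Subtree rooted at C contains: C, F, G
Count = 3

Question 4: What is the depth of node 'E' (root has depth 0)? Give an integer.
Path from root to E: A -> D -> E
Depth = number of edges = 2

Answer: 2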